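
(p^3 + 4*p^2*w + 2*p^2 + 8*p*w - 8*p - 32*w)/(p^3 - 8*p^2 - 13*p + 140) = (p^2 + 4*p*w - 2*p - 8*w)/(p^2 - 12*p + 35)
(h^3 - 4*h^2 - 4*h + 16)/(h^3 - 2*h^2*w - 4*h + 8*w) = (4 - h)/(-h + 2*w)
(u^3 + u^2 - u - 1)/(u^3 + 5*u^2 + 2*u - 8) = (u^2 + 2*u + 1)/(u^2 + 6*u + 8)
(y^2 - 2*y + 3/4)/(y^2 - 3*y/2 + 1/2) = (y - 3/2)/(y - 1)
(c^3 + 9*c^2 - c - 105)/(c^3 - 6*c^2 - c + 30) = (c^2 + 12*c + 35)/(c^2 - 3*c - 10)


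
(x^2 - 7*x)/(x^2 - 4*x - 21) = x/(x + 3)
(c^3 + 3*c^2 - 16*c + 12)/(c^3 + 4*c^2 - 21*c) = (c^3 + 3*c^2 - 16*c + 12)/(c*(c^2 + 4*c - 21))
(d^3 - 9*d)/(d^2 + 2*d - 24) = d*(d^2 - 9)/(d^2 + 2*d - 24)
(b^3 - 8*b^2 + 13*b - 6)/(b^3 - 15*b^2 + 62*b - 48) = (b - 1)/(b - 8)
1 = 1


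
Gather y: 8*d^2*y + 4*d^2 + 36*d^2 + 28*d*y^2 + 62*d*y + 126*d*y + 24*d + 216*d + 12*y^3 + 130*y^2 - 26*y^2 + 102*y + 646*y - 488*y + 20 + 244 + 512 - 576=40*d^2 + 240*d + 12*y^3 + y^2*(28*d + 104) + y*(8*d^2 + 188*d + 260) + 200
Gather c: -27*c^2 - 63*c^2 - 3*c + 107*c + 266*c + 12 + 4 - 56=-90*c^2 + 370*c - 40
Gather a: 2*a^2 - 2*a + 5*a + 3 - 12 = 2*a^2 + 3*a - 9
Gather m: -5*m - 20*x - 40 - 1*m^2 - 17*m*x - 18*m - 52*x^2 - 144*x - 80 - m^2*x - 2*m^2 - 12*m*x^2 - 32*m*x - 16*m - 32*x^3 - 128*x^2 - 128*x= m^2*(-x - 3) + m*(-12*x^2 - 49*x - 39) - 32*x^3 - 180*x^2 - 292*x - 120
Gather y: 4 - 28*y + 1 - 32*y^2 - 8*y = -32*y^2 - 36*y + 5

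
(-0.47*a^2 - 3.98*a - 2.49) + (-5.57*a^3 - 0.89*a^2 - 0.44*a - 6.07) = -5.57*a^3 - 1.36*a^2 - 4.42*a - 8.56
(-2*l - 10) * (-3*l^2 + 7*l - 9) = 6*l^3 + 16*l^2 - 52*l + 90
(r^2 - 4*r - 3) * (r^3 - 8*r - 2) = r^5 - 4*r^4 - 11*r^3 + 30*r^2 + 32*r + 6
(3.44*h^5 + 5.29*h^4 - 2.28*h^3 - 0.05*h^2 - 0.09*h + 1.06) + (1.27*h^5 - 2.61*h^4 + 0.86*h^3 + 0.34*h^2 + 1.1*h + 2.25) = 4.71*h^5 + 2.68*h^4 - 1.42*h^3 + 0.29*h^2 + 1.01*h + 3.31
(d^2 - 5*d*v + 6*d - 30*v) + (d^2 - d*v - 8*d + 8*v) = 2*d^2 - 6*d*v - 2*d - 22*v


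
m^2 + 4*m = m*(m + 4)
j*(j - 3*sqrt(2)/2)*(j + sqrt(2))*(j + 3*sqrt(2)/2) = j^4 + sqrt(2)*j^3 - 9*j^2/2 - 9*sqrt(2)*j/2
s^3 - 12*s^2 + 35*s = s*(s - 7)*(s - 5)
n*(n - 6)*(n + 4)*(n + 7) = n^4 + 5*n^3 - 38*n^2 - 168*n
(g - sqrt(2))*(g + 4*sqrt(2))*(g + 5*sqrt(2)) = g^3 + 8*sqrt(2)*g^2 + 22*g - 40*sqrt(2)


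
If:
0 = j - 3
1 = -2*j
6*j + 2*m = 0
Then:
No Solution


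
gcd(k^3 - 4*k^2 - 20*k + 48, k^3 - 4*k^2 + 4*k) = k - 2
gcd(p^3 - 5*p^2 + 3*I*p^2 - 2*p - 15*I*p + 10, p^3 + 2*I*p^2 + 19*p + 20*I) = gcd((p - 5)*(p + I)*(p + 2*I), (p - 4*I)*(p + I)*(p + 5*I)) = p + I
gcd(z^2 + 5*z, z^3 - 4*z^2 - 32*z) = z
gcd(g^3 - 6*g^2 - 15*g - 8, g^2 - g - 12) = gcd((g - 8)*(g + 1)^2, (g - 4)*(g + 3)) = 1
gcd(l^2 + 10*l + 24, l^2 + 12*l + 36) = l + 6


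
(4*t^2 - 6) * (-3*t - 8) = -12*t^3 - 32*t^2 + 18*t + 48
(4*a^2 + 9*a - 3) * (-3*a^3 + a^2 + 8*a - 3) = -12*a^5 - 23*a^4 + 50*a^3 + 57*a^2 - 51*a + 9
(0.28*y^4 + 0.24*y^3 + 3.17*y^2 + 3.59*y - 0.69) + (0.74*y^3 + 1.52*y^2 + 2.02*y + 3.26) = 0.28*y^4 + 0.98*y^3 + 4.69*y^2 + 5.61*y + 2.57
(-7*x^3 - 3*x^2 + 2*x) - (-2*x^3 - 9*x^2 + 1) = -5*x^3 + 6*x^2 + 2*x - 1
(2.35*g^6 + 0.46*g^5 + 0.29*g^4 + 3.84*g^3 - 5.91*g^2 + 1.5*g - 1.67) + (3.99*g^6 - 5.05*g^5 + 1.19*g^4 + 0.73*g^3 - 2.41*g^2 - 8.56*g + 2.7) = 6.34*g^6 - 4.59*g^5 + 1.48*g^4 + 4.57*g^3 - 8.32*g^2 - 7.06*g + 1.03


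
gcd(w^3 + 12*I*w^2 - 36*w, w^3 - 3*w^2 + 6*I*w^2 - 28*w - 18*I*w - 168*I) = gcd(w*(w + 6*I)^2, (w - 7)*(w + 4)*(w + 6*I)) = w + 6*I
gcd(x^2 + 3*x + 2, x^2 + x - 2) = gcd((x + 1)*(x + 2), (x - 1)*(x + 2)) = x + 2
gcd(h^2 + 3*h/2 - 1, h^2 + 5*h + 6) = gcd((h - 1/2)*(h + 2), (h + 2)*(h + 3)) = h + 2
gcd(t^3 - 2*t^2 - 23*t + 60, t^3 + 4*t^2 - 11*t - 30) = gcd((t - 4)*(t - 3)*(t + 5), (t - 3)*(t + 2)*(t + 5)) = t^2 + 2*t - 15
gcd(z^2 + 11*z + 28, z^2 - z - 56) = z + 7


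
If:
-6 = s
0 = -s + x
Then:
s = -6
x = -6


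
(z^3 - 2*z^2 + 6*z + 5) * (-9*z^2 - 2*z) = -9*z^5 + 16*z^4 - 50*z^3 - 57*z^2 - 10*z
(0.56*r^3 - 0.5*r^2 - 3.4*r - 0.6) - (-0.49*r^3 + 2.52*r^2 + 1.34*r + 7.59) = 1.05*r^3 - 3.02*r^2 - 4.74*r - 8.19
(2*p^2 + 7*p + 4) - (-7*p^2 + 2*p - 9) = 9*p^2 + 5*p + 13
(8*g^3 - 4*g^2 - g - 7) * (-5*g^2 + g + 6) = -40*g^5 + 28*g^4 + 49*g^3 + 10*g^2 - 13*g - 42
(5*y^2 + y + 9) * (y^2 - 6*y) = 5*y^4 - 29*y^3 + 3*y^2 - 54*y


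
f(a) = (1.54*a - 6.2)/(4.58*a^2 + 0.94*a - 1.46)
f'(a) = (-9.16*a - 0.94)*(1.54*a - 6.2)/(4.58*a^2 + 0.94*a - 1.46)^2 + 1.54/(4.58*a^2 + 0.94*a - 1.46)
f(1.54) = -0.35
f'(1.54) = 0.63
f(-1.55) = -1.06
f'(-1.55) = -1.55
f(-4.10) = -0.17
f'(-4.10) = -0.07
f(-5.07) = -0.13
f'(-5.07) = -0.04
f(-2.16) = -0.53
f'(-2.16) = -0.48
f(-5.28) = -0.12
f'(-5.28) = -0.03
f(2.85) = -0.05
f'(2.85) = 0.07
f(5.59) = 0.02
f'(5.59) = 0.00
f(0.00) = 4.25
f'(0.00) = 1.68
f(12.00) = 0.02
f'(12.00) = -0.00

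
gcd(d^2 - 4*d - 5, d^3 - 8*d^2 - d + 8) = d + 1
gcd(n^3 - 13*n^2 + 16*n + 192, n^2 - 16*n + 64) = n^2 - 16*n + 64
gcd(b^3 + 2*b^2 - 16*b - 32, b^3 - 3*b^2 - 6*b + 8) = b^2 - 2*b - 8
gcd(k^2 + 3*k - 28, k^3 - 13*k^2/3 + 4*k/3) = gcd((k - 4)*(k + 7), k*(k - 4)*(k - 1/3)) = k - 4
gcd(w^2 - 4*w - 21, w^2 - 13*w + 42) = w - 7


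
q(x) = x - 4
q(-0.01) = -4.01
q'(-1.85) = 1.00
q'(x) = 1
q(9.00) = 5.00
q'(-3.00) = 1.00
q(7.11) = 3.11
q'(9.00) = 1.00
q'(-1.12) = 1.00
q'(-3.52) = 1.00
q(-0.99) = -4.99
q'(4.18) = 1.00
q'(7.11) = 1.00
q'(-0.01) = 1.00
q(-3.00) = -7.00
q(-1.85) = -5.85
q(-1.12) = -5.12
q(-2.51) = -6.51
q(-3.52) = -7.52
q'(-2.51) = 1.00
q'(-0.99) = 1.00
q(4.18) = 0.18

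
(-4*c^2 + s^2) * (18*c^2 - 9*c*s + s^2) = -72*c^4 + 36*c^3*s + 14*c^2*s^2 - 9*c*s^3 + s^4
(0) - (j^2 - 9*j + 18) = -j^2 + 9*j - 18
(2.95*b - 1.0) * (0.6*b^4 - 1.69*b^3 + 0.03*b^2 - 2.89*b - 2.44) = 1.77*b^5 - 5.5855*b^4 + 1.7785*b^3 - 8.5555*b^2 - 4.308*b + 2.44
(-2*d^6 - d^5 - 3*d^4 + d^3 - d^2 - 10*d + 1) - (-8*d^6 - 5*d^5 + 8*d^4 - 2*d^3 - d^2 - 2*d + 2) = 6*d^6 + 4*d^5 - 11*d^4 + 3*d^3 - 8*d - 1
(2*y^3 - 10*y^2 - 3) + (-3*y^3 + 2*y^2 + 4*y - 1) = -y^3 - 8*y^2 + 4*y - 4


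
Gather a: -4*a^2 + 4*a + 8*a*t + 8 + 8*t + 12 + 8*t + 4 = -4*a^2 + a*(8*t + 4) + 16*t + 24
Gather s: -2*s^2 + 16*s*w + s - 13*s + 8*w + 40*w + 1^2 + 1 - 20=-2*s^2 + s*(16*w - 12) + 48*w - 18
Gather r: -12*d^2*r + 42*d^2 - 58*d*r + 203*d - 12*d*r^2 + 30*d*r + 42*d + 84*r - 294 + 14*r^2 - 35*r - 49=42*d^2 + 245*d + r^2*(14 - 12*d) + r*(-12*d^2 - 28*d + 49) - 343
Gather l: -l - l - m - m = -2*l - 2*m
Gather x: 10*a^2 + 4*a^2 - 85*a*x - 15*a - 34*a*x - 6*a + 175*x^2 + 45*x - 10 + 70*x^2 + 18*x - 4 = 14*a^2 - 21*a + 245*x^2 + x*(63 - 119*a) - 14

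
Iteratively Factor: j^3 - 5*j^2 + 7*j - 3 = (j - 3)*(j^2 - 2*j + 1) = (j - 3)*(j - 1)*(j - 1)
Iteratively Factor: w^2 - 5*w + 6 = (w - 3)*(w - 2)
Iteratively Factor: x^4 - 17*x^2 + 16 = (x - 4)*(x^3 + 4*x^2 - x - 4) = (x - 4)*(x + 1)*(x^2 + 3*x - 4) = (x - 4)*(x - 1)*(x + 1)*(x + 4)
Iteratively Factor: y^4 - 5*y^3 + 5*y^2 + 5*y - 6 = (y - 2)*(y^3 - 3*y^2 - y + 3) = (y - 3)*(y - 2)*(y^2 - 1) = (y - 3)*(y - 2)*(y + 1)*(y - 1)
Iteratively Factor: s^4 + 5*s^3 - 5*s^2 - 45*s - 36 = (s + 4)*(s^3 + s^2 - 9*s - 9) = (s - 3)*(s + 4)*(s^2 + 4*s + 3) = (s - 3)*(s + 3)*(s + 4)*(s + 1)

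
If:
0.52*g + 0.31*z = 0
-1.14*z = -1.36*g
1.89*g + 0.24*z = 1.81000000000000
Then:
No Solution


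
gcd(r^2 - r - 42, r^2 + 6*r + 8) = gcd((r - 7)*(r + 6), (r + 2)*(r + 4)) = 1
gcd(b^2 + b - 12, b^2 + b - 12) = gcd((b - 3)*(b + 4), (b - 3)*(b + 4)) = b^2 + b - 12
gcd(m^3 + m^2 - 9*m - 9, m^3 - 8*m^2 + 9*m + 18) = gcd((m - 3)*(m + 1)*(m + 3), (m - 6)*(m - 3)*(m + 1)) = m^2 - 2*m - 3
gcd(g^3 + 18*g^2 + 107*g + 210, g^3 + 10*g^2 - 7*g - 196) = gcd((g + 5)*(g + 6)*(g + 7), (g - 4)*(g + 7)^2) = g + 7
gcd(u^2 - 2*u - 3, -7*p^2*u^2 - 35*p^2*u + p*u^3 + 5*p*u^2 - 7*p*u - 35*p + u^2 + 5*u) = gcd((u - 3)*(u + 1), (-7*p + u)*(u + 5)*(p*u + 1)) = 1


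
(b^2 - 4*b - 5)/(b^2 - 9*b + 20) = (b + 1)/(b - 4)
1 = 1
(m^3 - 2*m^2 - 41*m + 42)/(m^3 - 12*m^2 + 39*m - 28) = (m + 6)/(m - 4)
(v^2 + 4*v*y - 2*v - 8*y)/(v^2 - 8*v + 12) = (v + 4*y)/(v - 6)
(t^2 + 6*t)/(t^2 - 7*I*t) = (t + 6)/(t - 7*I)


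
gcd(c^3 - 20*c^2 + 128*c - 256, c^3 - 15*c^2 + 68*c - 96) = c^2 - 12*c + 32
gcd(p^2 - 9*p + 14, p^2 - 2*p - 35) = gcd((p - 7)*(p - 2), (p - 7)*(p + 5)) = p - 7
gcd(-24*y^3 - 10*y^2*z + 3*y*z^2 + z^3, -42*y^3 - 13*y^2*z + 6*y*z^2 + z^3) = 6*y^2 + y*z - z^2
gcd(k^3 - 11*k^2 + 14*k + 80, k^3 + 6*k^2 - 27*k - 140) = k - 5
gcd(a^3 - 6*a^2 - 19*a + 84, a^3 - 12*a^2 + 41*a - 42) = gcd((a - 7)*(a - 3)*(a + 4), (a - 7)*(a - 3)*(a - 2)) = a^2 - 10*a + 21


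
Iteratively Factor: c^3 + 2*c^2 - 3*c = (c)*(c^2 + 2*c - 3) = c*(c - 1)*(c + 3)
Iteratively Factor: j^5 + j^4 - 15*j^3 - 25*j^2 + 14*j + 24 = (j + 3)*(j^4 - 2*j^3 - 9*j^2 + 2*j + 8) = (j + 2)*(j + 3)*(j^3 - 4*j^2 - j + 4) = (j + 1)*(j + 2)*(j + 3)*(j^2 - 5*j + 4) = (j - 1)*(j + 1)*(j + 2)*(j + 3)*(j - 4)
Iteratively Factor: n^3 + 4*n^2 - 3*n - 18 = (n - 2)*(n^2 + 6*n + 9) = (n - 2)*(n + 3)*(n + 3)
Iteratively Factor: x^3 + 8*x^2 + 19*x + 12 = (x + 3)*(x^2 + 5*x + 4) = (x + 3)*(x + 4)*(x + 1)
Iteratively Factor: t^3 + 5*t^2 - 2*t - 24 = (t + 3)*(t^2 + 2*t - 8) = (t + 3)*(t + 4)*(t - 2)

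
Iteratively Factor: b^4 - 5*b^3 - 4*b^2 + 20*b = (b)*(b^3 - 5*b^2 - 4*b + 20) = b*(b - 2)*(b^2 - 3*b - 10) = b*(b - 2)*(b + 2)*(b - 5)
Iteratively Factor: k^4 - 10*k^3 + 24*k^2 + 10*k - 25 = (k - 5)*(k^3 - 5*k^2 - k + 5) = (k - 5)*(k - 1)*(k^2 - 4*k - 5) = (k - 5)*(k - 1)*(k + 1)*(k - 5)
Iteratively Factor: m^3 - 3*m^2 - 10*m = (m)*(m^2 - 3*m - 10) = m*(m + 2)*(m - 5)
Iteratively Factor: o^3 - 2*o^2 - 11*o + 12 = (o + 3)*(o^2 - 5*o + 4) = (o - 4)*(o + 3)*(o - 1)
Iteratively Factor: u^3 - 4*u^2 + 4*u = (u - 2)*(u^2 - 2*u) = (u - 2)^2*(u)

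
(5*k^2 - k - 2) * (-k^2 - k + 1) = -5*k^4 - 4*k^3 + 8*k^2 + k - 2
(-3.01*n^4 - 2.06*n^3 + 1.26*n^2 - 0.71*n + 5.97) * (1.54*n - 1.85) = -4.6354*n^5 + 2.3961*n^4 + 5.7514*n^3 - 3.4244*n^2 + 10.5073*n - 11.0445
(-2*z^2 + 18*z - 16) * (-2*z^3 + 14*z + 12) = 4*z^5 - 36*z^4 + 4*z^3 + 228*z^2 - 8*z - 192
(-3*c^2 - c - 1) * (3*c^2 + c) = -9*c^4 - 6*c^3 - 4*c^2 - c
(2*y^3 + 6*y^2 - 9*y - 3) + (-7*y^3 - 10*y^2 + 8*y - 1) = -5*y^3 - 4*y^2 - y - 4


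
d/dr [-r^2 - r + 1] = -2*r - 1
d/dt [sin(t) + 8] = cos(t)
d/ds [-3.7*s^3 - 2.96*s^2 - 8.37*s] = -11.1*s^2 - 5.92*s - 8.37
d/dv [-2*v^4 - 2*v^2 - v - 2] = -8*v^3 - 4*v - 1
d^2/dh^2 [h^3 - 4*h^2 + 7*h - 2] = 6*h - 8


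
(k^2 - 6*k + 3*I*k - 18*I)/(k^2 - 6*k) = (k + 3*I)/k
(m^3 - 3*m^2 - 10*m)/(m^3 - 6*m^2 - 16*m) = (m - 5)/(m - 8)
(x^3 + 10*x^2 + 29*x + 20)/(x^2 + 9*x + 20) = x + 1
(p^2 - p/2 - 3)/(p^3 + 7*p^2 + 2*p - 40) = (p + 3/2)/(p^2 + 9*p + 20)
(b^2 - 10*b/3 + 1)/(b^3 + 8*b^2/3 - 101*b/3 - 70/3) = (3*b^2 - 10*b + 3)/(3*b^3 + 8*b^2 - 101*b - 70)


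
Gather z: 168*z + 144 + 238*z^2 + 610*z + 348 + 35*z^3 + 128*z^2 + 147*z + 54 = 35*z^3 + 366*z^2 + 925*z + 546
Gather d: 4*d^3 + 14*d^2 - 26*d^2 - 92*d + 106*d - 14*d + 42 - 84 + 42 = 4*d^3 - 12*d^2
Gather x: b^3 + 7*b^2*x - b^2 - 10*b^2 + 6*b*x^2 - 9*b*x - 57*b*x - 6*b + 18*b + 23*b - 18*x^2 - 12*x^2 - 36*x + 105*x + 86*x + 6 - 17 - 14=b^3 - 11*b^2 + 35*b + x^2*(6*b - 30) + x*(7*b^2 - 66*b + 155) - 25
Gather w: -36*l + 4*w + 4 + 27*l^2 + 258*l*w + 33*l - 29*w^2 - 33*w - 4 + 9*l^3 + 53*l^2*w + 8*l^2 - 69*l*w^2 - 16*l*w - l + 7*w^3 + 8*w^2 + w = 9*l^3 + 35*l^2 - 4*l + 7*w^3 + w^2*(-69*l - 21) + w*(53*l^2 + 242*l - 28)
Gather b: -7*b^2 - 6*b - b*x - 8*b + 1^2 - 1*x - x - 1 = -7*b^2 + b*(-x - 14) - 2*x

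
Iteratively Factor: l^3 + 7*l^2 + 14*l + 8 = (l + 2)*(l^2 + 5*l + 4) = (l + 1)*(l + 2)*(l + 4)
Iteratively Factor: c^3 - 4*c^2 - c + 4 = (c + 1)*(c^2 - 5*c + 4) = (c - 4)*(c + 1)*(c - 1)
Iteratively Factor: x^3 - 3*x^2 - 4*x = (x - 4)*(x^2 + x) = x*(x - 4)*(x + 1)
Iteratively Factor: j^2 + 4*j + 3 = (j + 3)*(j + 1)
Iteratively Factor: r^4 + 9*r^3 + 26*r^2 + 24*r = (r + 3)*(r^3 + 6*r^2 + 8*r) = (r + 3)*(r + 4)*(r^2 + 2*r) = (r + 2)*(r + 3)*(r + 4)*(r)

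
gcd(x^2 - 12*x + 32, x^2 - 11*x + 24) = x - 8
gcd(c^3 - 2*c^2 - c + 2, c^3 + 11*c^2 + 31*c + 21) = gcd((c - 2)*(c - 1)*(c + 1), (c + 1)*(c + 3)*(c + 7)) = c + 1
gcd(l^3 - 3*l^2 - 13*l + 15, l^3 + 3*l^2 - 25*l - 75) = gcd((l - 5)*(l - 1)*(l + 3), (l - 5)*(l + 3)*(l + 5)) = l^2 - 2*l - 15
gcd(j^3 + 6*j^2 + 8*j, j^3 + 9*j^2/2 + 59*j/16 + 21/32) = 1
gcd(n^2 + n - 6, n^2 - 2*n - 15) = n + 3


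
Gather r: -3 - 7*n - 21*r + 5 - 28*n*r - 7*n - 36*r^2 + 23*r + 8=-14*n - 36*r^2 + r*(2 - 28*n) + 10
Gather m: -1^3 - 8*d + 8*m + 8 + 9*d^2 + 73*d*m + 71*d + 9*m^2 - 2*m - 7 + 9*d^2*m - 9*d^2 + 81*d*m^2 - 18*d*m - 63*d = m^2*(81*d + 9) + m*(9*d^2 + 55*d + 6)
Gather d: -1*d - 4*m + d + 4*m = 0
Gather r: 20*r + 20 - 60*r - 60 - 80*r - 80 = -120*r - 120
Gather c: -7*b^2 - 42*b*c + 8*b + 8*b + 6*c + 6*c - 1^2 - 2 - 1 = -7*b^2 + 16*b + c*(12 - 42*b) - 4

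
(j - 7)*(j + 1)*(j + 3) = j^3 - 3*j^2 - 25*j - 21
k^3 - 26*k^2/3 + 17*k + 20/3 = (k - 5)*(k - 4)*(k + 1/3)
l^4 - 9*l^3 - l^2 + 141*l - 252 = (l - 7)*(l - 3)^2*(l + 4)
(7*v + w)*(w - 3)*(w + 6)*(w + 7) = 7*v*w^3 + 70*v*w^2 + 21*v*w - 882*v + w^4 + 10*w^3 + 3*w^2 - 126*w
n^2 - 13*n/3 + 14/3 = (n - 7/3)*(n - 2)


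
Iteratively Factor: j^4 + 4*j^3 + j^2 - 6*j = (j - 1)*(j^3 + 5*j^2 + 6*j) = j*(j - 1)*(j^2 + 5*j + 6) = j*(j - 1)*(j + 2)*(j + 3)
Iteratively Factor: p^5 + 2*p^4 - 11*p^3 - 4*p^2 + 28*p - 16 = (p - 1)*(p^4 + 3*p^3 - 8*p^2 - 12*p + 16) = (p - 1)*(p + 2)*(p^3 + p^2 - 10*p + 8) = (p - 2)*(p - 1)*(p + 2)*(p^2 + 3*p - 4) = (p - 2)*(p - 1)^2*(p + 2)*(p + 4)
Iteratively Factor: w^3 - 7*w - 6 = (w - 3)*(w^2 + 3*w + 2) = (w - 3)*(w + 1)*(w + 2)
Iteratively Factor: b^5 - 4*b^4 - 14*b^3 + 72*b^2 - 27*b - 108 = (b - 3)*(b^4 - b^3 - 17*b^2 + 21*b + 36) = (b - 3)*(b + 4)*(b^3 - 5*b^2 + 3*b + 9) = (b - 3)^2*(b + 4)*(b^2 - 2*b - 3) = (b - 3)^3*(b + 4)*(b + 1)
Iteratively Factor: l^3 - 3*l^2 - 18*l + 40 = (l - 5)*(l^2 + 2*l - 8) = (l - 5)*(l + 4)*(l - 2)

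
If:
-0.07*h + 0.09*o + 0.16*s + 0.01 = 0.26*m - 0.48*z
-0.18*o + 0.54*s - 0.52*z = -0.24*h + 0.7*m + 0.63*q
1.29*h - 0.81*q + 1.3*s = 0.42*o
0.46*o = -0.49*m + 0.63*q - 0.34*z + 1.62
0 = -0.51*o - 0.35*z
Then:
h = 2.87360931628849*z - 2.31340263978775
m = 1.55037437696347 - 1.4840703823685*z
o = -0.686274509803922*z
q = -1.11568374900059*z - 1.36558183379032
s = 1.44474470765849 - 3.7683808837079*z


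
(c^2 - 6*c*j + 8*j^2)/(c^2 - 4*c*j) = (c - 2*j)/c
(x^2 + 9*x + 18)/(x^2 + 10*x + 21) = (x + 6)/(x + 7)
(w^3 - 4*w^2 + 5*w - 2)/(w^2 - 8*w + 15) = (w^3 - 4*w^2 + 5*w - 2)/(w^2 - 8*w + 15)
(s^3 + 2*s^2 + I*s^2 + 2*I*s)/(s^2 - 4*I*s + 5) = s*(s + 2)/(s - 5*I)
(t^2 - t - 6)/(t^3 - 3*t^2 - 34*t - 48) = (t - 3)/(t^2 - 5*t - 24)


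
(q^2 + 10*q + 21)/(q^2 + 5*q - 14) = (q + 3)/(q - 2)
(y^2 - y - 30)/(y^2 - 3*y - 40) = (y - 6)/(y - 8)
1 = 1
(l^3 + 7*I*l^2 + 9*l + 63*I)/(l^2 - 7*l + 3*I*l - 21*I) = (l^2 + 4*I*l + 21)/(l - 7)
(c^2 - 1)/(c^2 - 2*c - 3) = (c - 1)/(c - 3)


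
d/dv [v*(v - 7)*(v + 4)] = 3*v^2 - 6*v - 28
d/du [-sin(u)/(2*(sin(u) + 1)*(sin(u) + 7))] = (sin(u)^2 - 7)*cos(u)/(2*(sin(u) + 1)^2*(sin(u) + 7)^2)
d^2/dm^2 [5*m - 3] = 0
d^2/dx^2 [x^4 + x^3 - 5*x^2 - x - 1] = 12*x^2 + 6*x - 10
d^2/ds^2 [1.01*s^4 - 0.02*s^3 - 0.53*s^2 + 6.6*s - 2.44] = 12.12*s^2 - 0.12*s - 1.06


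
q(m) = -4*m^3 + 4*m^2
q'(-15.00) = -2820.00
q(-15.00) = 14400.00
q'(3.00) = -84.00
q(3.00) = -72.00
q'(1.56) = -16.72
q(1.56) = -5.45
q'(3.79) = -142.05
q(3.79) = -160.30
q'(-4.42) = -269.80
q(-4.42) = 423.55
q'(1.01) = -4.16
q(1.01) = -0.04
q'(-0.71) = -11.73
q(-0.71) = 3.45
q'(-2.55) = -98.43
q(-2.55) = 92.34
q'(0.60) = 0.48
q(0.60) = 0.58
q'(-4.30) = -256.28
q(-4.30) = 391.99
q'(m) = -12*m^2 + 8*m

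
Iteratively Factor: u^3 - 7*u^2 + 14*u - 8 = (u - 2)*(u^2 - 5*u + 4) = (u - 4)*(u - 2)*(u - 1)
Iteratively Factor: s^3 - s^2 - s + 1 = (s - 1)*(s^2 - 1) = (s - 1)*(s + 1)*(s - 1)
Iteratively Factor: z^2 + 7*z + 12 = (z + 4)*(z + 3)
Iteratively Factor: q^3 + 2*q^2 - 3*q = (q - 1)*(q^2 + 3*q) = q*(q - 1)*(q + 3)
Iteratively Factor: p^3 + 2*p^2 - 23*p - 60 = (p + 3)*(p^2 - p - 20) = (p + 3)*(p + 4)*(p - 5)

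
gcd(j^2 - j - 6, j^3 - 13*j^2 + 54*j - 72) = j - 3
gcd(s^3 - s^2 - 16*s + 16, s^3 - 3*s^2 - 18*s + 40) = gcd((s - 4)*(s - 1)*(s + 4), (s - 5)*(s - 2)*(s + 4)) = s + 4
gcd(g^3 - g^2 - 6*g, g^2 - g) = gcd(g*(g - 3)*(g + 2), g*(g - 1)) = g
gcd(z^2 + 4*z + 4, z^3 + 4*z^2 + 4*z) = z^2 + 4*z + 4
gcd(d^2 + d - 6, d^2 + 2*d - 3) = d + 3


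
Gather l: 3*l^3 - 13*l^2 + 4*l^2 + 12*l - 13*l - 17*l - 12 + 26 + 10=3*l^3 - 9*l^2 - 18*l + 24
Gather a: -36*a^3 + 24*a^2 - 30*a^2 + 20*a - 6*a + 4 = -36*a^3 - 6*a^2 + 14*a + 4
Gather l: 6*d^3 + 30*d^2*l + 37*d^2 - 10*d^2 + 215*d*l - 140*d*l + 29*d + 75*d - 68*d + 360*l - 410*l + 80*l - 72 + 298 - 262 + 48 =6*d^3 + 27*d^2 + 36*d + l*(30*d^2 + 75*d + 30) + 12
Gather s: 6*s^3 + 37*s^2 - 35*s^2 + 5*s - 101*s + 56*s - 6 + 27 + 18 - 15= 6*s^3 + 2*s^2 - 40*s + 24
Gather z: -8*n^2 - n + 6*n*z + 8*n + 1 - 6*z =-8*n^2 + 7*n + z*(6*n - 6) + 1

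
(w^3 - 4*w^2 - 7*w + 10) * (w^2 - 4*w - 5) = w^5 - 8*w^4 + 4*w^3 + 58*w^2 - 5*w - 50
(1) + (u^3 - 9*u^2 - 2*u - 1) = u^3 - 9*u^2 - 2*u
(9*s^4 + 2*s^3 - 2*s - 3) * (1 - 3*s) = -27*s^5 + 3*s^4 + 2*s^3 + 6*s^2 + 7*s - 3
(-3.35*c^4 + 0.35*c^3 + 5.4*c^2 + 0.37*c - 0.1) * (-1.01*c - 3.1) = 3.3835*c^5 + 10.0315*c^4 - 6.539*c^3 - 17.1137*c^2 - 1.046*c + 0.31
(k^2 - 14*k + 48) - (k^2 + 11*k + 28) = 20 - 25*k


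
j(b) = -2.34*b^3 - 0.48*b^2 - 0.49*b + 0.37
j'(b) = -7.02*b^2 - 0.96*b - 0.49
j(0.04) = 0.35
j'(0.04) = -0.54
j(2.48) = -39.49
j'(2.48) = -46.05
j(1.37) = -7.22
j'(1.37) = -14.98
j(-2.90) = 54.82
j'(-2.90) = -56.74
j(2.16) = -26.51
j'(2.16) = -35.32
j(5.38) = -380.55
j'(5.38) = -208.84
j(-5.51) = 379.94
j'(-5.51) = -208.33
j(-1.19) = 4.22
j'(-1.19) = -9.29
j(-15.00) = 7797.22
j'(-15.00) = -1565.59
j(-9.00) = 1671.76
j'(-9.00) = -560.47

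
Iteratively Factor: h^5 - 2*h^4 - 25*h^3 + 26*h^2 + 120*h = (h - 3)*(h^4 + h^3 - 22*h^2 - 40*h) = h*(h - 3)*(h^3 + h^2 - 22*h - 40) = h*(h - 5)*(h - 3)*(h^2 + 6*h + 8) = h*(h - 5)*(h - 3)*(h + 4)*(h + 2)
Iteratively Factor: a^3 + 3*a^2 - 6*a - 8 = (a + 1)*(a^2 + 2*a - 8) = (a - 2)*(a + 1)*(a + 4)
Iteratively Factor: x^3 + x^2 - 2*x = (x - 1)*(x^2 + 2*x) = (x - 1)*(x + 2)*(x)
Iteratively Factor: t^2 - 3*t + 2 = (t - 1)*(t - 2)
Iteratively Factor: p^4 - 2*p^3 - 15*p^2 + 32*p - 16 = (p - 1)*(p^3 - p^2 - 16*p + 16) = (p - 4)*(p - 1)*(p^2 + 3*p - 4) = (p - 4)*(p - 1)^2*(p + 4)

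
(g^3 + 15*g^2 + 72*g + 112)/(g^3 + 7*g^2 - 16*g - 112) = (g + 4)/(g - 4)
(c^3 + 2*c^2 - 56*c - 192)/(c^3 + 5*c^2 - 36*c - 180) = (c^2 - 4*c - 32)/(c^2 - c - 30)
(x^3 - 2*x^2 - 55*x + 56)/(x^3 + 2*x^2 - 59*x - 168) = (x - 1)/(x + 3)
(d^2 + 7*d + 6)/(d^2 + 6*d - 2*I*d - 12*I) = (d + 1)/(d - 2*I)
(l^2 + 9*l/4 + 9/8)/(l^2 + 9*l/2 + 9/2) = (l + 3/4)/(l + 3)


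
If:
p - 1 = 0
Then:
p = 1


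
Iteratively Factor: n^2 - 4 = (n - 2)*(n + 2)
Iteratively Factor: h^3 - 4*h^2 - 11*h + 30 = (h - 2)*(h^2 - 2*h - 15) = (h - 5)*(h - 2)*(h + 3)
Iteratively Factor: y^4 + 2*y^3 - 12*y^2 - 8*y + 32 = (y + 2)*(y^3 - 12*y + 16) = (y + 2)*(y + 4)*(y^2 - 4*y + 4) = (y - 2)*(y + 2)*(y + 4)*(y - 2)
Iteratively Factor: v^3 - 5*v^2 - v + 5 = (v - 5)*(v^2 - 1) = (v - 5)*(v - 1)*(v + 1)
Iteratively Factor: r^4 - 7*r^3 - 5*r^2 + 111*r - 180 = (r - 5)*(r^3 - 2*r^2 - 15*r + 36) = (r - 5)*(r - 3)*(r^2 + r - 12) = (r - 5)*(r - 3)*(r + 4)*(r - 3)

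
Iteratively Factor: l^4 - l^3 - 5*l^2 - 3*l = (l)*(l^3 - l^2 - 5*l - 3) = l*(l + 1)*(l^2 - 2*l - 3) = l*(l + 1)^2*(l - 3)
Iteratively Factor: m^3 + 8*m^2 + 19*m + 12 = (m + 1)*(m^2 + 7*m + 12) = (m + 1)*(m + 3)*(m + 4)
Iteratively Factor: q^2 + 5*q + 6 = (q + 2)*(q + 3)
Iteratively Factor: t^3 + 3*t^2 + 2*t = (t + 2)*(t^2 + t) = t*(t + 2)*(t + 1)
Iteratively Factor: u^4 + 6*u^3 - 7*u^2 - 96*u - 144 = (u + 3)*(u^3 + 3*u^2 - 16*u - 48) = (u + 3)^2*(u^2 - 16) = (u - 4)*(u + 3)^2*(u + 4)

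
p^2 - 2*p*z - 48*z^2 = (p - 8*z)*(p + 6*z)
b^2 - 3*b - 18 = (b - 6)*(b + 3)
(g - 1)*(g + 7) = g^2 + 6*g - 7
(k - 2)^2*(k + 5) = k^3 + k^2 - 16*k + 20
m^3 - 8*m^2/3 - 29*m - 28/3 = (m - 7)*(m + 1/3)*(m + 4)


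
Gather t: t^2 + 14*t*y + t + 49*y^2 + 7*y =t^2 + t*(14*y + 1) + 49*y^2 + 7*y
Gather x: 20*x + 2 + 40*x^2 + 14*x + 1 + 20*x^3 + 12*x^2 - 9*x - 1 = 20*x^3 + 52*x^2 + 25*x + 2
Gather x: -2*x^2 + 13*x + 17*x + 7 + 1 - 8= -2*x^2 + 30*x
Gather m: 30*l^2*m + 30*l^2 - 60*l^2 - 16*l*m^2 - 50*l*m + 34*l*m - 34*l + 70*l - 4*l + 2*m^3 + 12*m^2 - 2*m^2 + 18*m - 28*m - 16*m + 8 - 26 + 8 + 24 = -30*l^2 + 32*l + 2*m^3 + m^2*(10 - 16*l) + m*(30*l^2 - 16*l - 26) + 14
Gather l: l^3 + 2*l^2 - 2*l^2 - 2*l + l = l^3 - l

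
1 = 1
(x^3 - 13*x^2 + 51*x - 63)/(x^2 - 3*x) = x - 10 + 21/x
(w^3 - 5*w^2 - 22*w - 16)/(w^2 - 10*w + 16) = (w^2 + 3*w + 2)/(w - 2)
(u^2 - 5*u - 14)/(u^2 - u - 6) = (u - 7)/(u - 3)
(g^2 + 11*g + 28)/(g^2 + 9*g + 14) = (g + 4)/(g + 2)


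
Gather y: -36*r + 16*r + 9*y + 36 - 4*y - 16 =-20*r + 5*y + 20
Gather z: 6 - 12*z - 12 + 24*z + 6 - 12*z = 0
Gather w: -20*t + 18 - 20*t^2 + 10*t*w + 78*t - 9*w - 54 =-20*t^2 + 58*t + w*(10*t - 9) - 36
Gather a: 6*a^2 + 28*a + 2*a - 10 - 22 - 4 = 6*a^2 + 30*a - 36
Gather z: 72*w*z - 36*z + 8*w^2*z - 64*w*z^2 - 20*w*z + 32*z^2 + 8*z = z^2*(32 - 64*w) + z*(8*w^2 + 52*w - 28)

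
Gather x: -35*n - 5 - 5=-35*n - 10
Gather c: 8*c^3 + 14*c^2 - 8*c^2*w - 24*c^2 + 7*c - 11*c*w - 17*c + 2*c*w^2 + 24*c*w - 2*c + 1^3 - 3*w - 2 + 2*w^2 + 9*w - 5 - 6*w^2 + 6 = 8*c^3 + c^2*(-8*w - 10) + c*(2*w^2 + 13*w - 12) - 4*w^2 + 6*w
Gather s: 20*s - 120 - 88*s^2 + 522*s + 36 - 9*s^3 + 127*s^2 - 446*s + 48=-9*s^3 + 39*s^2 + 96*s - 36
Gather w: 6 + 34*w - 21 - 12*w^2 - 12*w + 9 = -12*w^2 + 22*w - 6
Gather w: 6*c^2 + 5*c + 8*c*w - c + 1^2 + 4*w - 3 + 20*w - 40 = 6*c^2 + 4*c + w*(8*c + 24) - 42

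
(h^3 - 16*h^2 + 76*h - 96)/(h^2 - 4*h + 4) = (h^2 - 14*h + 48)/(h - 2)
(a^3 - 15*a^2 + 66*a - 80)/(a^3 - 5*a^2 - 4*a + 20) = (a - 8)/(a + 2)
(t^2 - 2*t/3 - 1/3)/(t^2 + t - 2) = (t + 1/3)/(t + 2)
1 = 1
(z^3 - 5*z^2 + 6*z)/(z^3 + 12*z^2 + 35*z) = (z^2 - 5*z + 6)/(z^2 + 12*z + 35)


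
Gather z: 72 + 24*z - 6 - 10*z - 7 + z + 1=15*z + 60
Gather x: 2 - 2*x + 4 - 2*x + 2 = 8 - 4*x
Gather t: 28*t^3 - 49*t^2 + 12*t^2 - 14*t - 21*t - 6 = 28*t^3 - 37*t^2 - 35*t - 6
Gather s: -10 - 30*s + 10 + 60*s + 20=30*s + 20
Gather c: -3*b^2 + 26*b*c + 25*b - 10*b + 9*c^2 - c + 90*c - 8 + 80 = -3*b^2 + 15*b + 9*c^2 + c*(26*b + 89) + 72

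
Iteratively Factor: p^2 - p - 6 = (p - 3)*(p + 2)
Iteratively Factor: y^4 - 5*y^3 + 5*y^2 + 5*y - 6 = (y - 2)*(y^3 - 3*y^2 - y + 3) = (y - 2)*(y + 1)*(y^2 - 4*y + 3) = (y - 3)*(y - 2)*(y + 1)*(y - 1)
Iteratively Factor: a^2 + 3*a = (a + 3)*(a)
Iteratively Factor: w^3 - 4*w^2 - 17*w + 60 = (w - 5)*(w^2 + w - 12) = (w - 5)*(w - 3)*(w + 4)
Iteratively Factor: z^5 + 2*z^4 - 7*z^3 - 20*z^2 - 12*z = (z + 2)*(z^4 - 7*z^2 - 6*z) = (z - 3)*(z + 2)*(z^3 + 3*z^2 + 2*z) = (z - 3)*(z + 1)*(z + 2)*(z^2 + 2*z) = z*(z - 3)*(z + 1)*(z + 2)*(z + 2)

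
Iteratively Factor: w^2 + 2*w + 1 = (w + 1)*(w + 1)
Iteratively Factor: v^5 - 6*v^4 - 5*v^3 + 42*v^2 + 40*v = (v - 5)*(v^4 - v^3 - 10*v^2 - 8*v) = (v - 5)*(v - 4)*(v^3 + 3*v^2 + 2*v) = (v - 5)*(v - 4)*(v + 2)*(v^2 + v) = v*(v - 5)*(v - 4)*(v + 2)*(v + 1)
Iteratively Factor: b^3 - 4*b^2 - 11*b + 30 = (b - 2)*(b^2 - 2*b - 15) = (b - 5)*(b - 2)*(b + 3)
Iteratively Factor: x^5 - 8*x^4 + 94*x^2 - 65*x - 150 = (x + 1)*(x^4 - 9*x^3 + 9*x^2 + 85*x - 150) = (x - 2)*(x + 1)*(x^3 - 7*x^2 - 5*x + 75) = (x - 2)*(x + 1)*(x + 3)*(x^2 - 10*x + 25) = (x - 5)*(x - 2)*(x + 1)*(x + 3)*(x - 5)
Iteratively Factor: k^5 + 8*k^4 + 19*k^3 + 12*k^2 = (k + 1)*(k^4 + 7*k^3 + 12*k^2) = (k + 1)*(k + 3)*(k^3 + 4*k^2) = (k + 1)*(k + 3)*(k + 4)*(k^2) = k*(k + 1)*(k + 3)*(k + 4)*(k)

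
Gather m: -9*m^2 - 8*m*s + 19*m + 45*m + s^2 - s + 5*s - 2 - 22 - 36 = -9*m^2 + m*(64 - 8*s) + s^2 + 4*s - 60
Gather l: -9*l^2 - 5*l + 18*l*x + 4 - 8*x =-9*l^2 + l*(18*x - 5) - 8*x + 4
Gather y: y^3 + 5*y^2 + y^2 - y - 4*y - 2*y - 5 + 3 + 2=y^3 + 6*y^2 - 7*y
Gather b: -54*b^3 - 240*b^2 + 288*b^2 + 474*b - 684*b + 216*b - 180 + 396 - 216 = -54*b^3 + 48*b^2 + 6*b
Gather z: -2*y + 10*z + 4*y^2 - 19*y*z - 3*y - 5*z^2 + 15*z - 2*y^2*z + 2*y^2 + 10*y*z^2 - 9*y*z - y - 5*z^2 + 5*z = 6*y^2 - 6*y + z^2*(10*y - 10) + z*(-2*y^2 - 28*y + 30)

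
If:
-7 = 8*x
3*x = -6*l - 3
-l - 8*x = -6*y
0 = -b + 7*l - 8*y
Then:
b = 431/48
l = -1/16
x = -7/8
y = -113/96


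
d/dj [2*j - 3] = 2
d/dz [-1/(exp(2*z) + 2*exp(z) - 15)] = 2*(exp(z) + 1)*exp(z)/(exp(2*z) + 2*exp(z) - 15)^2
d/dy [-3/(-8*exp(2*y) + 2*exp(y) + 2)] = (3/2 - 12*exp(y))*exp(y)/(-4*exp(2*y) + exp(y) + 1)^2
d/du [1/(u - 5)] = -1/(u - 5)^2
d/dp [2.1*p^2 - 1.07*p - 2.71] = 4.2*p - 1.07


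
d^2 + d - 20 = (d - 4)*(d + 5)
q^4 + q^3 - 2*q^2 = q^2*(q - 1)*(q + 2)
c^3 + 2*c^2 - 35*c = c*(c - 5)*(c + 7)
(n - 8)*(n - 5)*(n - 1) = n^3 - 14*n^2 + 53*n - 40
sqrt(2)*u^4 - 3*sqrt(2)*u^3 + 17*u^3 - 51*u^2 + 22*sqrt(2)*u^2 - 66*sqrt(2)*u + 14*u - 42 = (u - 3)*(u + sqrt(2))*(u + 7*sqrt(2))*(sqrt(2)*u + 1)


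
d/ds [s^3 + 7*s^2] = s*(3*s + 14)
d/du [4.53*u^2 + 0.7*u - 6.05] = 9.06*u + 0.7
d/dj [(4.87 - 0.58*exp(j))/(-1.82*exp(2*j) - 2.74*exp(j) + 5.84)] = (-1.0556*exp(2*j) + 17.7268*exp(j) + 9.9566)*exp(j)/(3.3124*exp(4*j) + 9.9736*exp(3*j) - 13.75*exp(2*j) - 32.0032*exp(j) + 34.1056)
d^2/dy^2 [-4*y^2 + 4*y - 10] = -8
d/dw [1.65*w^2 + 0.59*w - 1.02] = 3.3*w + 0.59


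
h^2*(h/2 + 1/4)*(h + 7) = h^4/2 + 15*h^3/4 + 7*h^2/4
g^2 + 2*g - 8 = (g - 2)*(g + 4)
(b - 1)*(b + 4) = b^2 + 3*b - 4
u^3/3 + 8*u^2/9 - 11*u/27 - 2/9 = (u/3 + 1)*(u - 2/3)*(u + 1/3)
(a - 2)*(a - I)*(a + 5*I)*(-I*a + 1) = -I*a^4 + 5*a^3 + 2*I*a^3 - 10*a^2 - I*a^2 + 5*a + 2*I*a - 10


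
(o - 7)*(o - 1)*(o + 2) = o^3 - 6*o^2 - 9*o + 14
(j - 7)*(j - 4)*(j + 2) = j^3 - 9*j^2 + 6*j + 56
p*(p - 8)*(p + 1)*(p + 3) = p^4 - 4*p^3 - 29*p^2 - 24*p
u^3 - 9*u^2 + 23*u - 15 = (u - 5)*(u - 3)*(u - 1)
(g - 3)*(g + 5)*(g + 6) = g^3 + 8*g^2 - 3*g - 90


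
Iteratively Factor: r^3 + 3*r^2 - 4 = (r + 2)*(r^2 + r - 2) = (r - 1)*(r + 2)*(r + 2)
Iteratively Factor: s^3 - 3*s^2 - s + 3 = (s - 1)*(s^2 - 2*s - 3) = (s - 1)*(s + 1)*(s - 3)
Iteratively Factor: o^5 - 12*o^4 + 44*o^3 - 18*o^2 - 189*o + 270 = (o + 2)*(o^4 - 14*o^3 + 72*o^2 - 162*o + 135) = (o - 3)*(o + 2)*(o^3 - 11*o^2 + 39*o - 45) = (o - 3)^2*(o + 2)*(o^2 - 8*o + 15) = (o - 3)^3*(o + 2)*(o - 5)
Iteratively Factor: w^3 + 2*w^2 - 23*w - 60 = (w - 5)*(w^2 + 7*w + 12) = (w - 5)*(w + 4)*(w + 3)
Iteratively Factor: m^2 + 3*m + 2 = (m + 1)*(m + 2)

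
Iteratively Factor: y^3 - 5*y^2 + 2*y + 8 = (y - 4)*(y^2 - y - 2) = (y - 4)*(y - 2)*(y + 1)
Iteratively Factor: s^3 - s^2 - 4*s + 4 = (s - 2)*(s^2 + s - 2) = (s - 2)*(s + 2)*(s - 1)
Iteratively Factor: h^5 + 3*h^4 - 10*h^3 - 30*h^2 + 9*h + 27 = (h + 3)*(h^4 - 10*h^2 + 9) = (h - 3)*(h + 3)*(h^3 + 3*h^2 - h - 3) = (h - 3)*(h - 1)*(h + 3)*(h^2 + 4*h + 3) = (h - 3)*(h - 1)*(h + 1)*(h + 3)*(h + 3)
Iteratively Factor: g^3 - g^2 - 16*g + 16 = (g + 4)*(g^2 - 5*g + 4) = (g - 4)*(g + 4)*(g - 1)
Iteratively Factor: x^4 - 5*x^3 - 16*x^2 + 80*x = (x + 4)*(x^3 - 9*x^2 + 20*x) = (x - 4)*(x + 4)*(x^2 - 5*x) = (x - 5)*(x - 4)*(x + 4)*(x)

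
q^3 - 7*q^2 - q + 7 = (q - 7)*(q - 1)*(q + 1)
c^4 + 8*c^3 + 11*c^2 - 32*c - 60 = (c - 2)*(c + 2)*(c + 3)*(c + 5)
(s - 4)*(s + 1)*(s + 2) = s^3 - s^2 - 10*s - 8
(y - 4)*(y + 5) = y^2 + y - 20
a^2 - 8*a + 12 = (a - 6)*(a - 2)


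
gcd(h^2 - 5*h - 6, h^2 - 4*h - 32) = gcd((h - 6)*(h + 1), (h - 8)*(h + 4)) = 1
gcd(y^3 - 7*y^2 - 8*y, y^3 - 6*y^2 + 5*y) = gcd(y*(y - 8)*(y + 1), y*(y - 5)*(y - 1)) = y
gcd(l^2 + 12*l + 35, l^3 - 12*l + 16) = 1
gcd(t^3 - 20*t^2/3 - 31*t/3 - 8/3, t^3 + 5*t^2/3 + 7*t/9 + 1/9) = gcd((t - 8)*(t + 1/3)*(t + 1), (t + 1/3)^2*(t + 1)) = t^2 + 4*t/3 + 1/3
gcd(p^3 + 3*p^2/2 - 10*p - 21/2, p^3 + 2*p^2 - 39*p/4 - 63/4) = p^2 + p/2 - 21/2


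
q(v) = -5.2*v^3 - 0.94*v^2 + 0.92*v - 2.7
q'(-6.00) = -549.40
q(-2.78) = 99.20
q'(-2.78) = -114.42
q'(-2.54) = -94.95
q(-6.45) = 1347.61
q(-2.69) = 89.24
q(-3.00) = 126.48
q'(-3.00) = -133.84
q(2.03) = -48.21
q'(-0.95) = -11.37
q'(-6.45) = -635.95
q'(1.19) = -23.41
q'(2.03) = -67.18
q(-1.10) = 2.07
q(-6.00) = 1081.14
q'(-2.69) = -106.91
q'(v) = -15.6*v^2 - 1.88*v + 0.92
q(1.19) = -11.70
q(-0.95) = 0.04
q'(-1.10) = -15.89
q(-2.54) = 74.11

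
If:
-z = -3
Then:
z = 3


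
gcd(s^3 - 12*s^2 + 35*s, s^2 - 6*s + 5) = s - 5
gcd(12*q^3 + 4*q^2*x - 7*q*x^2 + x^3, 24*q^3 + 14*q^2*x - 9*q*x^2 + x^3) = -6*q^2 - 5*q*x + x^2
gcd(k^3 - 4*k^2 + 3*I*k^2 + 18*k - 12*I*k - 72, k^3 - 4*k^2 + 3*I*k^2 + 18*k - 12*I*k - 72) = k^3 + k^2*(-4 + 3*I) + k*(18 - 12*I) - 72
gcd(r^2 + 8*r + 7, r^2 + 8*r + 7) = r^2 + 8*r + 7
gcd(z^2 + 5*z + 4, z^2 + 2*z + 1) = z + 1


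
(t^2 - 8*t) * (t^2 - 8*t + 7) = t^4 - 16*t^3 + 71*t^2 - 56*t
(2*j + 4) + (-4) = 2*j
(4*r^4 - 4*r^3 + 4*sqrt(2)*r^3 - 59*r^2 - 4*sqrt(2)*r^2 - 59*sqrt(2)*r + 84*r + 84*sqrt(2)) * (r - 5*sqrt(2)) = 4*r^5 - 16*sqrt(2)*r^4 - 4*r^4 - 99*r^3 + 16*sqrt(2)*r^3 + 124*r^2 + 236*sqrt(2)*r^2 - 336*sqrt(2)*r + 590*r - 840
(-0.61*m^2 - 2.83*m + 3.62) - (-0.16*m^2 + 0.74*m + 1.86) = -0.45*m^2 - 3.57*m + 1.76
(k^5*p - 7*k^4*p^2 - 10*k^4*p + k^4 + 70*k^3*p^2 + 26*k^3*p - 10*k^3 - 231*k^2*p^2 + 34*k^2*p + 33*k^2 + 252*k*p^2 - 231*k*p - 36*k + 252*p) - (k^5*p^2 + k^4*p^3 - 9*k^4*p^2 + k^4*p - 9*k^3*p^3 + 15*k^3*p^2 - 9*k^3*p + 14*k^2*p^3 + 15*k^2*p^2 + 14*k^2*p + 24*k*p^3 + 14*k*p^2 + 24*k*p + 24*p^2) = -k^5*p^2 + k^5*p - k^4*p^3 + 2*k^4*p^2 - 11*k^4*p + k^4 + 9*k^3*p^3 + 55*k^3*p^2 + 35*k^3*p - 10*k^3 - 14*k^2*p^3 - 246*k^2*p^2 + 20*k^2*p + 33*k^2 - 24*k*p^3 + 238*k*p^2 - 255*k*p - 36*k - 24*p^2 + 252*p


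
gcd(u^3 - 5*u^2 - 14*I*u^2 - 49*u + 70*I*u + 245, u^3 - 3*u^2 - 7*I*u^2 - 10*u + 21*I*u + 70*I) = u^2 + u*(-5 - 7*I) + 35*I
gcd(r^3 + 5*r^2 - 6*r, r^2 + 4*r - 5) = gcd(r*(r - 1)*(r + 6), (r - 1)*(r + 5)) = r - 1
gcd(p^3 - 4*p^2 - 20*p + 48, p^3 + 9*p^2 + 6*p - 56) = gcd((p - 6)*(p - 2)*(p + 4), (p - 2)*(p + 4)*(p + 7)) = p^2 + 2*p - 8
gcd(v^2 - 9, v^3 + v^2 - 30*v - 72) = v + 3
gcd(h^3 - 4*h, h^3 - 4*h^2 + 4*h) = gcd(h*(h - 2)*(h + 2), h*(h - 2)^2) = h^2 - 2*h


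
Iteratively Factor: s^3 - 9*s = (s - 3)*(s^2 + 3*s) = (s - 3)*(s + 3)*(s)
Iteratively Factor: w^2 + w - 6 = (w + 3)*(w - 2)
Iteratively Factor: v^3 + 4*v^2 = (v)*(v^2 + 4*v) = v^2*(v + 4)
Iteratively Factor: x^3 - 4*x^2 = (x - 4)*(x^2) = x*(x - 4)*(x)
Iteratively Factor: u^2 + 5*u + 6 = (u + 2)*(u + 3)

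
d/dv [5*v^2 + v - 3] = 10*v + 1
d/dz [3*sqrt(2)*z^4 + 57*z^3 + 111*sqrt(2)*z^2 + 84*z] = 12*sqrt(2)*z^3 + 171*z^2 + 222*sqrt(2)*z + 84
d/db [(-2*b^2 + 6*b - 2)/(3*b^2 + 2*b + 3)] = 22*(1 - b^2)/(9*b^4 + 12*b^3 + 22*b^2 + 12*b + 9)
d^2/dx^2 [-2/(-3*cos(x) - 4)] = 6*(3*sin(x)^2 + 4*cos(x) + 3)/(3*cos(x) + 4)^3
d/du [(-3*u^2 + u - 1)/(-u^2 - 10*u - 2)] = (31*u^2 + 10*u - 12)/(u^4 + 20*u^3 + 104*u^2 + 40*u + 4)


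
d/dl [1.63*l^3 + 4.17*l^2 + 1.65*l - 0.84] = 4.89*l^2 + 8.34*l + 1.65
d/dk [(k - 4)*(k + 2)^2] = 3*k^2 - 12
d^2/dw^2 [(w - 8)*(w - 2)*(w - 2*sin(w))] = 2*w^2*sin(w) - 20*w*sin(w) - 8*w*cos(w) + 6*w + 28*sin(w) + 40*cos(w) - 20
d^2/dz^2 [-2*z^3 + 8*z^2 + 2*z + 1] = 16 - 12*z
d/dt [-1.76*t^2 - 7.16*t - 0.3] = -3.52*t - 7.16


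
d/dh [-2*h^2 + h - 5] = 1 - 4*h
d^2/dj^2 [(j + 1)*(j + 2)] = 2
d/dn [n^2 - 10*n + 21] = 2*n - 10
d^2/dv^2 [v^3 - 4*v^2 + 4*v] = 6*v - 8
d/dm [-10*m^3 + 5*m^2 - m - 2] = -30*m^2 + 10*m - 1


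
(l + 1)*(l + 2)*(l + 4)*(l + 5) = l^4 + 12*l^3 + 49*l^2 + 78*l + 40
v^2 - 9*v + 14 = (v - 7)*(v - 2)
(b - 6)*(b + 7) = b^2 + b - 42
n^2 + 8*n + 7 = (n + 1)*(n + 7)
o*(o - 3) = o^2 - 3*o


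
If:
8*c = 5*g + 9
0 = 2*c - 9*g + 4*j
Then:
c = 10*j/31 + 81/62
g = 16*j/31 + 9/31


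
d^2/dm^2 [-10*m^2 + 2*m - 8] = -20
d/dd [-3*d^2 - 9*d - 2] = -6*d - 9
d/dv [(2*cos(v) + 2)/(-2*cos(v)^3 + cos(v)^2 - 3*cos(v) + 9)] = -(106*sin(v) + 10*sin(3*v) + 4*sin(4*v))/((2*cos(v) - 3)^2*(2*cos(v) + cos(2*v) + 7)^2)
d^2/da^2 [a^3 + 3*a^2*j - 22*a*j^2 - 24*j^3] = 6*a + 6*j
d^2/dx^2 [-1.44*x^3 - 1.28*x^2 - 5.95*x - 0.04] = -8.64*x - 2.56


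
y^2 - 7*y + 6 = (y - 6)*(y - 1)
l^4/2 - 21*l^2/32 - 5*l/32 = l*(l/2 + 1/2)*(l - 5/4)*(l + 1/4)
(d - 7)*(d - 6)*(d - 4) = d^3 - 17*d^2 + 94*d - 168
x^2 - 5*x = x*(x - 5)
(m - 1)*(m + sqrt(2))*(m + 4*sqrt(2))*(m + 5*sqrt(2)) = m^4 - m^3 + 10*sqrt(2)*m^3 - 10*sqrt(2)*m^2 + 58*m^2 - 58*m + 40*sqrt(2)*m - 40*sqrt(2)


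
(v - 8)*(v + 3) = v^2 - 5*v - 24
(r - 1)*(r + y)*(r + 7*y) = r^3 + 8*r^2*y - r^2 + 7*r*y^2 - 8*r*y - 7*y^2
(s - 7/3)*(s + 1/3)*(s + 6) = s^3 + 4*s^2 - 115*s/9 - 14/3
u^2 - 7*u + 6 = (u - 6)*(u - 1)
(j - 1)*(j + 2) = j^2 + j - 2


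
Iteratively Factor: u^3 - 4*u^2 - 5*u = (u)*(u^2 - 4*u - 5) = u*(u + 1)*(u - 5)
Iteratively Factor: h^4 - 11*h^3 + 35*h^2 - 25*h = (h)*(h^3 - 11*h^2 + 35*h - 25) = h*(h - 1)*(h^2 - 10*h + 25) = h*(h - 5)*(h - 1)*(h - 5)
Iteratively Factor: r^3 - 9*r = (r)*(r^2 - 9) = r*(r - 3)*(r + 3)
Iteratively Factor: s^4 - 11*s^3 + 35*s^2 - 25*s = (s - 5)*(s^3 - 6*s^2 + 5*s) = (s - 5)^2*(s^2 - s) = (s - 5)^2*(s - 1)*(s)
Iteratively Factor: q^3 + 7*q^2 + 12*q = (q + 4)*(q^2 + 3*q) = (q + 3)*(q + 4)*(q)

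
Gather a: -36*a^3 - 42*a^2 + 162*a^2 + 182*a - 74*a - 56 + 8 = -36*a^3 + 120*a^2 + 108*a - 48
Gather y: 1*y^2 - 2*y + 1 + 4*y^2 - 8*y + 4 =5*y^2 - 10*y + 5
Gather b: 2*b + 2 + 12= 2*b + 14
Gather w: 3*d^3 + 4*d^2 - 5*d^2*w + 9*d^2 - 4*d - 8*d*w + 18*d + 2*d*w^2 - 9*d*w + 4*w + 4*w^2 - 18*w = 3*d^3 + 13*d^2 + 14*d + w^2*(2*d + 4) + w*(-5*d^2 - 17*d - 14)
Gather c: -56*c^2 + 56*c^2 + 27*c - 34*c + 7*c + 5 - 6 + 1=0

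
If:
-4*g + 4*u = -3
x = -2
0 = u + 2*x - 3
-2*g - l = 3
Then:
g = 31/4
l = -37/2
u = 7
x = -2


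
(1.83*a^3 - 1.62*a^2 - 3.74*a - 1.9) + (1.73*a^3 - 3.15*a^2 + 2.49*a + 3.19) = 3.56*a^3 - 4.77*a^2 - 1.25*a + 1.29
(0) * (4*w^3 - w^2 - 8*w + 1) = 0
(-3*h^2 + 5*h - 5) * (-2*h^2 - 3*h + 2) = 6*h^4 - h^3 - 11*h^2 + 25*h - 10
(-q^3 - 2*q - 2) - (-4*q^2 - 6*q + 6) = -q^3 + 4*q^2 + 4*q - 8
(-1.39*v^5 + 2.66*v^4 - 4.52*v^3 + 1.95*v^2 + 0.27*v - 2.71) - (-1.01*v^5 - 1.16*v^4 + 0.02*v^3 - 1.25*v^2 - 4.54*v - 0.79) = -0.38*v^5 + 3.82*v^4 - 4.54*v^3 + 3.2*v^2 + 4.81*v - 1.92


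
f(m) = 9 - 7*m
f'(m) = -7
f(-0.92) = 15.44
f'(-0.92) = -7.00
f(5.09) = -26.63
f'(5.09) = -7.00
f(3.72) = -17.04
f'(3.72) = -7.00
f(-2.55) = 26.85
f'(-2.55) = -7.00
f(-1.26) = 17.82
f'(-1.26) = -7.00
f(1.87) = -4.09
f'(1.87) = -7.00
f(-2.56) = 26.92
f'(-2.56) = -7.00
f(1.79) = -3.53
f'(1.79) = -7.00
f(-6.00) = 51.00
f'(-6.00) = -7.00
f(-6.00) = 51.00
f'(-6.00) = -7.00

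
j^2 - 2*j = j*(j - 2)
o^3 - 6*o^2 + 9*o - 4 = (o - 4)*(o - 1)^2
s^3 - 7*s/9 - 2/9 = (s - 1)*(s + 1/3)*(s + 2/3)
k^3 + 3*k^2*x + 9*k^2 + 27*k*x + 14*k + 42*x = (k + 2)*(k + 7)*(k + 3*x)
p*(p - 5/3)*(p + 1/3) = p^3 - 4*p^2/3 - 5*p/9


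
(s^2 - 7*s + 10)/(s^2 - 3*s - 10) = (s - 2)/(s + 2)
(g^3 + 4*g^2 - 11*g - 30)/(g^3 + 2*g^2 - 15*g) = (g + 2)/g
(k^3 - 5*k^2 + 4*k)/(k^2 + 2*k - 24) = k*(k - 1)/(k + 6)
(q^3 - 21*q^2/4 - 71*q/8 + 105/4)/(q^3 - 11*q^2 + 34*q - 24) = (8*q^2 + 6*q - 35)/(8*(q^2 - 5*q + 4))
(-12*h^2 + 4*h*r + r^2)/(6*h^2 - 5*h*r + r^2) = (6*h + r)/(-3*h + r)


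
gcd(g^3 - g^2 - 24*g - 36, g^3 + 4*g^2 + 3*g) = g + 3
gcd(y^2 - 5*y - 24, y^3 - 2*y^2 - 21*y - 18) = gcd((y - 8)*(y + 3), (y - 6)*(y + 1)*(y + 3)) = y + 3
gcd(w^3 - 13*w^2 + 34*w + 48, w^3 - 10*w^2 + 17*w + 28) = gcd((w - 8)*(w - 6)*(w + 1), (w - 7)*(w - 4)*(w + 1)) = w + 1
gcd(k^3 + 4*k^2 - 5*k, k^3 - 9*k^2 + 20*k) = k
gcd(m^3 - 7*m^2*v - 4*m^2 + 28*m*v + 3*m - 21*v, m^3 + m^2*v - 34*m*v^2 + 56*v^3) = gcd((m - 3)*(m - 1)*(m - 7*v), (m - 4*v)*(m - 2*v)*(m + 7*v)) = 1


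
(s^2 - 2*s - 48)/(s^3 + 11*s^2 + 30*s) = (s - 8)/(s*(s + 5))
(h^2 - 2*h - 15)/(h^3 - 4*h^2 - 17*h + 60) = (h + 3)/(h^2 + h - 12)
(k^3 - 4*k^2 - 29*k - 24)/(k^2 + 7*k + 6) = (k^2 - 5*k - 24)/(k + 6)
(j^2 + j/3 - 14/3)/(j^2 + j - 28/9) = 3*(j - 2)/(3*j - 4)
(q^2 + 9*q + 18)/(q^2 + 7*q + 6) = (q + 3)/(q + 1)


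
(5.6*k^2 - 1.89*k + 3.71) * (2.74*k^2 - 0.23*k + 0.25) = 15.344*k^4 - 6.4666*k^3 + 12.0001*k^2 - 1.3258*k + 0.9275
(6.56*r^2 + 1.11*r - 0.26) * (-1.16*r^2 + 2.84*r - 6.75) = -7.6096*r^4 + 17.3428*r^3 - 40.826*r^2 - 8.2309*r + 1.755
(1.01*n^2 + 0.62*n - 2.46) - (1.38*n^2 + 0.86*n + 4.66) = -0.37*n^2 - 0.24*n - 7.12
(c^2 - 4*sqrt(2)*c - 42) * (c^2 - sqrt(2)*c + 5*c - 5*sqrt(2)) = c^4 - 5*sqrt(2)*c^3 + 5*c^3 - 25*sqrt(2)*c^2 - 34*c^2 - 170*c + 42*sqrt(2)*c + 210*sqrt(2)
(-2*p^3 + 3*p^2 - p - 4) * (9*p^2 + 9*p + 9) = -18*p^5 + 9*p^4 - 18*p^2 - 45*p - 36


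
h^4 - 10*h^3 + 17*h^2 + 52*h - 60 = (h - 6)*(h - 5)*(h - 1)*(h + 2)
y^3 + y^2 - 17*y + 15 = (y - 3)*(y - 1)*(y + 5)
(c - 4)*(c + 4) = c^2 - 16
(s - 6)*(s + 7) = s^2 + s - 42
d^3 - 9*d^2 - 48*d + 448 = (d - 8)^2*(d + 7)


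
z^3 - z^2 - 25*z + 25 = (z - 5)*(z - 1)*(z + 5)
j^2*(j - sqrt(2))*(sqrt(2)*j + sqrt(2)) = sqrt(2)*j^4 - 2*j^3 + sqrt(2)*j^3 - 2*j^2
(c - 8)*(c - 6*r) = c^2 - 6*c*r - 8*c + 48*r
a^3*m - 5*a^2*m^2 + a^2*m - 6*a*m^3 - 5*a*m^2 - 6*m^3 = (a - 6*m)*(a + m)*(a*m + m)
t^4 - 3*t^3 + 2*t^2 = t^2*(t - 2)*(t - 1)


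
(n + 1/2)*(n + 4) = n^2 + 9*n/2 + 2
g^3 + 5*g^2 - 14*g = g*(g - 2)*(g + 7)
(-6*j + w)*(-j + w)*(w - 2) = 6*j^2*w - 12*j^2 - 7*j*w^2 + 14*j*w + w^3 - 2*w^2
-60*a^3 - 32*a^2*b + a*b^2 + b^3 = (-6*a + b)*(2*a + b)*(5*a + b)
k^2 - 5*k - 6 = (k - 6)*(k + 1)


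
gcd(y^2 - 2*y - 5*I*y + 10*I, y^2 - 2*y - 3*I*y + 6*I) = y - 2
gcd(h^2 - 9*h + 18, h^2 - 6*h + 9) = h - 3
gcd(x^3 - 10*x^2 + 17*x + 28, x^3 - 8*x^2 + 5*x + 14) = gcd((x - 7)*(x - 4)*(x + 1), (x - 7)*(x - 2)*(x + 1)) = x^2 - 6*x - 7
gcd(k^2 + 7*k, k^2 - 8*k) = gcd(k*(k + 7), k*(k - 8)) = k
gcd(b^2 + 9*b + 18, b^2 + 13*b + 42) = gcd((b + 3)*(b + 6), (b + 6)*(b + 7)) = b + 6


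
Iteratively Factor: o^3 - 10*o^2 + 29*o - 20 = (o - 4)*(o^2 - 6*o + 5) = (o - 5)*(o - 4)*(o - 1)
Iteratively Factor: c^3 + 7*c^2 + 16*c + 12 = (c + 2)*(c^2 + 5*c + 6) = (c + 2)*(c + 3)*(c + 2)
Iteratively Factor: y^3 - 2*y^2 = (y)*(y^2 - 2*y) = y*(y - 2)*(y)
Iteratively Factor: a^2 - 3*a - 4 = (a - 4)*(a + 1)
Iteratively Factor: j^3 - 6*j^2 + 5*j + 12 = (j - 3)*(j^2 - 3*j - 4) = (j - 3)*(j + 1)*(j - 4)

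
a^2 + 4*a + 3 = (a + 1)*(a + 3)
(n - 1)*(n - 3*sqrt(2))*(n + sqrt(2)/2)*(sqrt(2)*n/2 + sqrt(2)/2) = sqrt(2)*n^4/2 - 5*n^3/2 - 2*sqrt(2)*n^2 + 5*n/2 + 3*sqrt(2)/2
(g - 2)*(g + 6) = g^2 + 4*g - 12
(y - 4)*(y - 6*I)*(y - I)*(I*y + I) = I*y^4 + 7*y^3 - 3*I*y^3 - 21*y^2 - 10*I*y^2 - 28*y + 18*I*y + 24*I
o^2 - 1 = (o - 1)*(o + 1)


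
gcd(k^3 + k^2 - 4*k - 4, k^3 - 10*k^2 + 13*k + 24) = k + 1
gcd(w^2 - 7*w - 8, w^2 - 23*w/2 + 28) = w - 8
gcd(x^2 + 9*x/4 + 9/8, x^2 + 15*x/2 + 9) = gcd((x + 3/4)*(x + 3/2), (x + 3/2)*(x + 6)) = x + 3/2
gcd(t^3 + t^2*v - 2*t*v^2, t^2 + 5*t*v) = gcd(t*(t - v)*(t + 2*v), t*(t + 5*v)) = t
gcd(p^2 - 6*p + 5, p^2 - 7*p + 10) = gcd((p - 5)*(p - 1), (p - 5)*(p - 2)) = p - 5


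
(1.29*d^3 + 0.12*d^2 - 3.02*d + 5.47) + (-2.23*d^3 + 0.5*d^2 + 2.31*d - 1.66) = -0.94*d^3 + 0.62*d^2 - 0.71*d + 3.81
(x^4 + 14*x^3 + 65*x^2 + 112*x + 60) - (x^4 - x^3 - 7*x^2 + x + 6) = 15*x^3 + 72*x^2 + 111*x + 54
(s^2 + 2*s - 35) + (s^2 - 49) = 2*s^2 + 2*s - 84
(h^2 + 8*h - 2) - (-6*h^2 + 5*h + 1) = 7*h^2 + 3*h - 3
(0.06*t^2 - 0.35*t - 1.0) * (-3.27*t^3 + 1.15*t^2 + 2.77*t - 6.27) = -0.1962*t^5 + 1.2135*t^4 + 3.0337*t^3 - 2.4957*t^2 - 0.5755*t + 6.27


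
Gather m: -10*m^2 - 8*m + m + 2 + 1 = -10*m^2 - 7*m + 3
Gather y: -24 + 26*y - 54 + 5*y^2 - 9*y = 5*y^2 + 17*y - 78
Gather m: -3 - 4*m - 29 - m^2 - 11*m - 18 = -m^2 - 15*m - 50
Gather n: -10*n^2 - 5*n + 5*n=-10*n^2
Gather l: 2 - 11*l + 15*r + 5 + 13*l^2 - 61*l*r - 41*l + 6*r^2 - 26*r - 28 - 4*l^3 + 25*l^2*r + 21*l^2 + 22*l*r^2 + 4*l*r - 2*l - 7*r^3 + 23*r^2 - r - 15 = -4*l^3 + l^2*(25*r + 34) + l*(22*r^2 - 57*r - 54) - 7*r^3 + 29*r^2 - 12*r - 36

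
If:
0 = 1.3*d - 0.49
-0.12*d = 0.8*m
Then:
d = 0.38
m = -0.06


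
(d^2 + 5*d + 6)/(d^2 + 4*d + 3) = (d + 2)/(d + 1)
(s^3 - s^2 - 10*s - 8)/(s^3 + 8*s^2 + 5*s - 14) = (s^2 - 3*s - 4)/(s^2 + 6*s - 7)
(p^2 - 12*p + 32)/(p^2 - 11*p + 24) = (p - 4)/(p - 3)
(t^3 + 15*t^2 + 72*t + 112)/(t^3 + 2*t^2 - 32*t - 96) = (t + 7)/(t - 6)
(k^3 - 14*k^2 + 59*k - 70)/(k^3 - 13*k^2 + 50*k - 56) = (k - 5)/(k - 4)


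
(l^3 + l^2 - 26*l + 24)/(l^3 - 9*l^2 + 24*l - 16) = (l + 6)/(l - 4)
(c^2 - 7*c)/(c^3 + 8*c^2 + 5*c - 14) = c*(c - 7)/(c^3 + 8*c^2 + 5*c - 14)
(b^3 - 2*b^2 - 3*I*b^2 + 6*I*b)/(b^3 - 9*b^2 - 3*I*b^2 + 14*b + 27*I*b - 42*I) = b/(b - 7)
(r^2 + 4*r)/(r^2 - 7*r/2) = 2*(r + 4)/(2*r - 7)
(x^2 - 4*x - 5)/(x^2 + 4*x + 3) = (x - 5)/(x + 3)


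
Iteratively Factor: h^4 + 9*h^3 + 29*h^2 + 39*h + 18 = (h + 3)*(h^3 + 6*h^2 + 11*h + 6) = (h + 3)^2*(h^2 + 3*h + 2) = (h + 2)*(h + 3)^2*(h + 1)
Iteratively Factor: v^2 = (v)*(v)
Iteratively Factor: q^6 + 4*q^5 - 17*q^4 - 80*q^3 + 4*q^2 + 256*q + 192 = (q + 4)*(q^5 - 17*q^3 - 12*q^2 + 52*q + 48) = (q - 2)*(q + 4)*(q^4 + 2*q^3 - 13*q^2 - 38*q - 24) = (q - 2)*(q + 2)*(q + 4)*(q^3 - 13*q - 12) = (q - 4)*(q - 2)*(q + 2)*(q + 4)*(q^2 + 4*q + 3) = (q - 4)*(q - 2)*(q + 2)*(q + 3)*(q + 4)*(q + 1)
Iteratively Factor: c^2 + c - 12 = (c + 4)*(c - 3)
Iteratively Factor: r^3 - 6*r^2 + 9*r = (r)*(r^2 - 6*r + 9) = r*(r - 3)*(r - 3)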